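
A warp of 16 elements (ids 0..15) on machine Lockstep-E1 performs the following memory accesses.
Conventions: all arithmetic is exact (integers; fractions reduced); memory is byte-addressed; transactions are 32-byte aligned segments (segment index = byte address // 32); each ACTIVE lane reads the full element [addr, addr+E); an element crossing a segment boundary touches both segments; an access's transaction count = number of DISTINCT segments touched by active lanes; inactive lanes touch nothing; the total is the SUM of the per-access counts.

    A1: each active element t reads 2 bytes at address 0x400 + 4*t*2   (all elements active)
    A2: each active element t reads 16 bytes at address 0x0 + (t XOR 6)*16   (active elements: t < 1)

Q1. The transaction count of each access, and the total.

A1: 4 transactions
A2: 1 transaction

Answer: 4,1; total 5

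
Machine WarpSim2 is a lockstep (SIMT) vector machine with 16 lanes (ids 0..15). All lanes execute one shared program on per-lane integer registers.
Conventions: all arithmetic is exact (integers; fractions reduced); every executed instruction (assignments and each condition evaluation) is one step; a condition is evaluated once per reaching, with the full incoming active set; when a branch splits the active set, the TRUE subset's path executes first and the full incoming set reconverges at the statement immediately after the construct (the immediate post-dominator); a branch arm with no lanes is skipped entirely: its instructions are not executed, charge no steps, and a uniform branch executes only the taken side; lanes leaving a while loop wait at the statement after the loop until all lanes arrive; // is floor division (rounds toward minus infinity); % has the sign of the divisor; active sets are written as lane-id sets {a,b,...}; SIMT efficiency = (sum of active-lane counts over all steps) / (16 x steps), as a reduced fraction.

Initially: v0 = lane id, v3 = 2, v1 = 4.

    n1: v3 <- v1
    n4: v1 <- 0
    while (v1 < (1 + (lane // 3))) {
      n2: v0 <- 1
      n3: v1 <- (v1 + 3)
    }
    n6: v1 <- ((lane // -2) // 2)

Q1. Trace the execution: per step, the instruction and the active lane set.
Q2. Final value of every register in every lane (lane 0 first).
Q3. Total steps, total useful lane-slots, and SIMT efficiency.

step 0: v3 <- v1                     {0,1,2,3,4,5,6,7,8,9,10,11,12,13,14,15}
step 1: v1 <- 0                      {0,1,2,3,4,5,6,7,8,9,10,11,12,13,14,15}
step 2: eval (v1 < (1 + (lane // 3))) {0,1,2,3,4,5,6,7,8,9,10,11,12,13,14,15}
step 3: v0 <- 1                      {0,1,2,3,4,5,6,7,8,9,10,11,12,13,14,15}
step 4: v1 <- (v1 + 3)               {0,1,2,3,4,5,6,7,8,9,10,11,12,13,14,15}
step 5: eval (v1 < (1 + (lane // 3))) {0,1,2,3,4,5,6,7,8,9,10,11,12,13,14,15}
step 6: v0 <- 1                      {9,10,11,12,13,14,15}
step 7: v1 <- (v1 + 3)               {9,10,11,12,13,14,15}
step 8: eval (v1 < (1 + (lane // 3))) {9,10,11,12,13,14,15}
step 9: v1 <- ((lane // -2) // 2)    {0,1,2,3,4,5,6,7,8,9,10,11,12,13,14,15}

Answer: 10 steps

v0: 1,1,1,1,1,1,1,1,1,1,1,1,1,1,1,1
v3: 4,4,4,4,4,4,4,4,4,4,4,4,4,4,4,4
v1: 0,-1,-1,-1,-1,-2,-2,-2,-2,-3,-3,-3,-3,-4,-4,-4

steps = 10; useful = 133; efficiency = 133/160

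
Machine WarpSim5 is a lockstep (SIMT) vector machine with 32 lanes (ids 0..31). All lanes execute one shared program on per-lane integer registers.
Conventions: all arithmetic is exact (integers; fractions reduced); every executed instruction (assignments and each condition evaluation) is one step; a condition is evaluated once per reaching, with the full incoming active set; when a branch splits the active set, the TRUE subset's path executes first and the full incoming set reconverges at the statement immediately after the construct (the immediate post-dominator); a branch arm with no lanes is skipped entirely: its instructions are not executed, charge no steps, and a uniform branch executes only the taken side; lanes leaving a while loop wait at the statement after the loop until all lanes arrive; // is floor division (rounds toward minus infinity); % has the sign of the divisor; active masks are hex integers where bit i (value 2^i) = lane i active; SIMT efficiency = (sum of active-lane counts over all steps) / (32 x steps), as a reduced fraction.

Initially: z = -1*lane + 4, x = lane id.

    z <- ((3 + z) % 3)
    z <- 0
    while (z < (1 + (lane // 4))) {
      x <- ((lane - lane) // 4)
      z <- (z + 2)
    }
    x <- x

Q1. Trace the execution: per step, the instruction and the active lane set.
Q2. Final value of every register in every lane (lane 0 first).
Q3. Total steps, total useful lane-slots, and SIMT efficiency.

step 0: z <- ((3 + z) % 3)           0xffffffff
step 1: z <- 0                       0xffffffff
step 2: eval (z < (1 + (lane // 4))) 0xffffffff
step 3: x <- ((lane - lane) // 4)    0xffffffff
step 4: z <- (z + 2)                 0xffffffff
step 5: eval (z < (1 + (lane // 4))) 0xffffffff
step 6: x <- ((lane - lane) // 4)    0xffffff00
step 7: z <- (z + 2)                 0xffffff00
step 8: eval (z < (1 + (lane // 4))) 0xffffff00
step 9: x <- ((lane - lane) // 4)    0xffff0000
step 10: z <- (z + 2)                 0xffff0000
step 11: eval (z < (1 + (lane // 4))) 0xffff0000
step 12: x <- ((lane - lane) // 4)    0xff000000
step 13: z <- (z + 2)                 0xff000000
step 14: eval (z < (1 + (lane // 4))) 0xff000000
step 15: x <- x                       0xffffffff

Answer: 16 steps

z: 2,2,2,2,2,2,2,2,4,4,4,4,4,4,4,4,6,6,6,6,6,6,6,6,8,8,8,8,8,8,8,8
x: 0,0,0,0,0,0,0,0,0,0,0,0,0,0,0,0,0,0,0,0,0,0,0,0,0,0,0,0,0,0,0,0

steps = 16; useful = 368; efficiency = 368/512 = 23/32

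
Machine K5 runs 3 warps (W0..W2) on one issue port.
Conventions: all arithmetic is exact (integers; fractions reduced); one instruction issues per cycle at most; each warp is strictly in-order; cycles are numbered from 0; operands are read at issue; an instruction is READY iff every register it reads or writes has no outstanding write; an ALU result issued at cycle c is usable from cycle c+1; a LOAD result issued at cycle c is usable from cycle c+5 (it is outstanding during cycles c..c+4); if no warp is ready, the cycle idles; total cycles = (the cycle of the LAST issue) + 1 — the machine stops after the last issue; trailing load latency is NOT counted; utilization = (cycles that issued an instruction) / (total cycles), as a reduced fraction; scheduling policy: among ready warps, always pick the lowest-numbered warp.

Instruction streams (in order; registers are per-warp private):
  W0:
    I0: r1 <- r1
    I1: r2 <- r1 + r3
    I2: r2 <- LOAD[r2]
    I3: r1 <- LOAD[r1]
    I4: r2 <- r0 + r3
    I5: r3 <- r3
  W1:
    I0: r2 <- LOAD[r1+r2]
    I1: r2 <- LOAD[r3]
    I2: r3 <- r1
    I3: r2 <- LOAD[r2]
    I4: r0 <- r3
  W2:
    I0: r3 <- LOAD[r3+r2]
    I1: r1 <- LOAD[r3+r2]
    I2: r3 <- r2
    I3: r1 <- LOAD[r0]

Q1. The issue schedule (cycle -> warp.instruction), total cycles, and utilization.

cycle 0: W0.I0
cycle 1: W0.I1
cycle 2: W0.I2
cycle 3: W0.I3
cycle 4: W1.I0
cycle 5: W2.I0
cycle 6: idle
cycle 7: W0.I4
cycle 8: W0.I5
cycle 9: W1.I1
cycle 10: W1.I2
cycle 11: W2.I1
cycle 12: W2.I2
cycle 13: idle
cycle 14: W1.I3
cycle 15: W1.I4
cycle 16: W2.I3

Answer: 17 cycles, utilization 15/17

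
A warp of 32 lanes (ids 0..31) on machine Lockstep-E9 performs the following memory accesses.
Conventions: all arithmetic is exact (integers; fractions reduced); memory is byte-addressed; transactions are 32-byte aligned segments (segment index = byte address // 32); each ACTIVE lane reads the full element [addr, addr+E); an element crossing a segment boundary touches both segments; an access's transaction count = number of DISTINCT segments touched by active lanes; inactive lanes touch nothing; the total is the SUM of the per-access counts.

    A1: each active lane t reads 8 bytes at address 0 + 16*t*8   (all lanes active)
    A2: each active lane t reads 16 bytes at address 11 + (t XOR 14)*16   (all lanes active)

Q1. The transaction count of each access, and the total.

A1: 32 transactions
A2: 17 transactions

Answer: 32,17; total 49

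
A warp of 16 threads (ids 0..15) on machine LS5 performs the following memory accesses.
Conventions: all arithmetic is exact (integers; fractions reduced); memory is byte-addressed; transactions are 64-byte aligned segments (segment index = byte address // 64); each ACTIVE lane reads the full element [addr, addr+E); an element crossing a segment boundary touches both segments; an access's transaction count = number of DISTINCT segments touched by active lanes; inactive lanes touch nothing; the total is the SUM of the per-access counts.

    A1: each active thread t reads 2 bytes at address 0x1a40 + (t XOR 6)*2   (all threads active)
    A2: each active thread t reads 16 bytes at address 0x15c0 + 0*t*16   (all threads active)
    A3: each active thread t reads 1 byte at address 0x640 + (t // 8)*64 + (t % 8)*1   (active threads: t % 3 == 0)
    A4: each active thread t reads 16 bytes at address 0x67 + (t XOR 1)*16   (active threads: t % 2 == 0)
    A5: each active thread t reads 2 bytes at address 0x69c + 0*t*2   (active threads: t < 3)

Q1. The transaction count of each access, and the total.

A1: 1 transaction
A2: 1 transaction
A3: 2 transactions
A4: 5 transactions
A5: 1 transaction

Answer: 1,1,2,5,1; total 10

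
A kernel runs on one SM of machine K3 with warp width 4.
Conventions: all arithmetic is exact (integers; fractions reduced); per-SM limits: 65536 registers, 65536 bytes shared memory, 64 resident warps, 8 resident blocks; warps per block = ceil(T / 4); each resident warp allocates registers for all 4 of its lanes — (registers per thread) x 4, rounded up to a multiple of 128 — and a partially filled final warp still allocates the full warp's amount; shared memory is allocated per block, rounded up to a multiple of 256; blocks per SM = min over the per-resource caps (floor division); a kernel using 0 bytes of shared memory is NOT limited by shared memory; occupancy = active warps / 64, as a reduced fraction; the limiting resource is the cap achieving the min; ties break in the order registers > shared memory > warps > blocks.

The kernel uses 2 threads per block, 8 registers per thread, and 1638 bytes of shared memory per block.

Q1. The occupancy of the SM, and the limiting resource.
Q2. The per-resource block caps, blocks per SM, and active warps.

Answer: occupancy 1/8, limited by blocks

registers: 512 blocks
shared memory: 36 blocks
warps: 64 blocks
blocks: 8 blocks

Answer: 8 blocks, 8 active warps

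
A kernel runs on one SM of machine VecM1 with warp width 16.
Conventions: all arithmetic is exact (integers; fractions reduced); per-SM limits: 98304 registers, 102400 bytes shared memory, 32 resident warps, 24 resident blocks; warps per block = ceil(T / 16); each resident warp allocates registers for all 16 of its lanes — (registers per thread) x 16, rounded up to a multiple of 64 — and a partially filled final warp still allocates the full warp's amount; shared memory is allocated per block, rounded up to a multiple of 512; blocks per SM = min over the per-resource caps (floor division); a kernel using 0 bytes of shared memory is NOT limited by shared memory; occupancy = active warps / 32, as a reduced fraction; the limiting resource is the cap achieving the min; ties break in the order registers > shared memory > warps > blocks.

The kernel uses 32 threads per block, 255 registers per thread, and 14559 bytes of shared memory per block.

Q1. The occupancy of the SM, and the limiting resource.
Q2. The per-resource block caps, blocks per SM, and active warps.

Answer: occupancy 3/8, limited by shared memory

registers: 12 blocks
shared memory: 6 blocks
warps: 16 blocks
blocks: 24 blocks

Answer: 6 blocks, 12 active warps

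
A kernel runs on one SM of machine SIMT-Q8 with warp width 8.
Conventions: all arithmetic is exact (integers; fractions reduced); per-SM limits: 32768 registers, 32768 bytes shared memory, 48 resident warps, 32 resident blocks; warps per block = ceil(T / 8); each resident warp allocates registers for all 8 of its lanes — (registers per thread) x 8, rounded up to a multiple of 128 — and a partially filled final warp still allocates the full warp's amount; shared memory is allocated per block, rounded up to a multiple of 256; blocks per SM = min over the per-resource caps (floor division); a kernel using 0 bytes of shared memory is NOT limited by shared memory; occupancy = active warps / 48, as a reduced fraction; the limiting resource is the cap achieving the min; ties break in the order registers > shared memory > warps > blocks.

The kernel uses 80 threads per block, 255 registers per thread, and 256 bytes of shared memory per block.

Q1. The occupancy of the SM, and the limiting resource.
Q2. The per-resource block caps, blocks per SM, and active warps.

Answer: occupancy 5/24, limited by registers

registers: 1 block
shared memory: 128 blocks
warps: 4 blocks
blocks: 32 blocks

Answer: 1 block, 10 active warps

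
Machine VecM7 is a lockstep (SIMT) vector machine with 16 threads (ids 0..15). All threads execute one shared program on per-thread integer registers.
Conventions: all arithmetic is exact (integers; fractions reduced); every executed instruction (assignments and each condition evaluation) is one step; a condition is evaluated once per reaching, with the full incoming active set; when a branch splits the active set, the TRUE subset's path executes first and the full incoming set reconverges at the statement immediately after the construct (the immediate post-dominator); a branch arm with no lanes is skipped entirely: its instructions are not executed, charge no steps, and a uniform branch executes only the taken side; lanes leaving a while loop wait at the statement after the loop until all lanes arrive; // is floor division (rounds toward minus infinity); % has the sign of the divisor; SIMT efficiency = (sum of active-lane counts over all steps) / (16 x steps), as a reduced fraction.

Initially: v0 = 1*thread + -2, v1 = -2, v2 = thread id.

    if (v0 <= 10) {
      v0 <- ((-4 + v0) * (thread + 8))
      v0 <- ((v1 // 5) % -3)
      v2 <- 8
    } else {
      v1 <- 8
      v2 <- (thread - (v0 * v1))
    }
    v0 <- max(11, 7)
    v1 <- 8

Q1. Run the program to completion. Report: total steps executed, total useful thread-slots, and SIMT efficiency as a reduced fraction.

Answer: 8 steps, 93 useful, 93/128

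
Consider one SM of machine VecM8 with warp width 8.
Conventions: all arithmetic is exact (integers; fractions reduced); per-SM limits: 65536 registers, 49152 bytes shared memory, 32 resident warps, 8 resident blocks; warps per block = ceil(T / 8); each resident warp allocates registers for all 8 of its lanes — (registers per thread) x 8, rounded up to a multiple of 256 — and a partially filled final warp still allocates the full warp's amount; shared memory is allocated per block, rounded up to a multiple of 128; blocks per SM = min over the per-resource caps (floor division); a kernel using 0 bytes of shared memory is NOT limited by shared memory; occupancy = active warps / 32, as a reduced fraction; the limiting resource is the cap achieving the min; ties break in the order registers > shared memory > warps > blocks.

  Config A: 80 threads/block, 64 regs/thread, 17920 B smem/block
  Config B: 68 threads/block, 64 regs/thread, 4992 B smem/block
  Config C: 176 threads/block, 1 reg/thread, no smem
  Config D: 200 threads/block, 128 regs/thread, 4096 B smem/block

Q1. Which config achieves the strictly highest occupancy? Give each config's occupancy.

occupancies: A 5/8, B 27/32, C 11/16, D 25/32

Answer: B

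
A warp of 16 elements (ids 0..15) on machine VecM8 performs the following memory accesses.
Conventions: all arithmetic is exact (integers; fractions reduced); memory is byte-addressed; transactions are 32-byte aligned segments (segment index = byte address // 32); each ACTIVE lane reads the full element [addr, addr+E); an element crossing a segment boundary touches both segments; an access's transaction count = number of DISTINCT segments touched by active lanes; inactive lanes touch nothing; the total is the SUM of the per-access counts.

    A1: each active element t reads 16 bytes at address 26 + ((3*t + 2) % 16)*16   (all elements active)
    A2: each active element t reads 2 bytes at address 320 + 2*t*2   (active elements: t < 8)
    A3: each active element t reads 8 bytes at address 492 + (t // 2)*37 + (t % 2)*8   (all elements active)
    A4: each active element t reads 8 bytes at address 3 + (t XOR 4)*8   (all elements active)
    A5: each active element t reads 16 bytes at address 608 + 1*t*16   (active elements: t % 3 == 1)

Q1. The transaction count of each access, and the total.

A1: 9 transactions
A2: 1 transaction
A3: 9 transactions
A4: 5 transactions
A5: 5 transactions

Answer: 9,1,9,5,5; total 29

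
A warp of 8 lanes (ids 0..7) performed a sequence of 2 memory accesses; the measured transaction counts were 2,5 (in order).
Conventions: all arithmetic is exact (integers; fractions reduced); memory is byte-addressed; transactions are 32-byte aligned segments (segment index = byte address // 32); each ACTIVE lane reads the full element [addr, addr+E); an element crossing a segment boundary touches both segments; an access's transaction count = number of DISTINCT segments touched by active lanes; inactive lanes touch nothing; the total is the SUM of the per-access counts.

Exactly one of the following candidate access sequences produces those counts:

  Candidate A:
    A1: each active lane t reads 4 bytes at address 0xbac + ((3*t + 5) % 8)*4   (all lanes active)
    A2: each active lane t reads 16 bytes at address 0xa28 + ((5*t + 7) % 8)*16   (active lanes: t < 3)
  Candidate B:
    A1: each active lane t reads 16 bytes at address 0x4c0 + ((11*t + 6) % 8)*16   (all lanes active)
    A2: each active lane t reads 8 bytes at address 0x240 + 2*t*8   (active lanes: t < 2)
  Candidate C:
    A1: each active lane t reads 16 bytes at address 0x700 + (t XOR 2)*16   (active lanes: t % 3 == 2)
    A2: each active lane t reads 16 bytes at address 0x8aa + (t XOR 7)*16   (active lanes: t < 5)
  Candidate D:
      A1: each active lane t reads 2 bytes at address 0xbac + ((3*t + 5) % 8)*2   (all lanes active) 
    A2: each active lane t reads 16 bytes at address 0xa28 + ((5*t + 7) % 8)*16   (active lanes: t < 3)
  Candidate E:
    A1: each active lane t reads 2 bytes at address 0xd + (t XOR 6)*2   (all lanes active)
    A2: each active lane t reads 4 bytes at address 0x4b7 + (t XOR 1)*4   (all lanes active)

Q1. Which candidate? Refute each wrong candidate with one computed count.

B: A1 gives 4 transactions, not 2
C: A2 gives 4 transactions, not 5
D: A1 gives 1 transaction, not 2
E: A1 gives 1 transaction, not 2
A: all counts match (2,5)

Answer: A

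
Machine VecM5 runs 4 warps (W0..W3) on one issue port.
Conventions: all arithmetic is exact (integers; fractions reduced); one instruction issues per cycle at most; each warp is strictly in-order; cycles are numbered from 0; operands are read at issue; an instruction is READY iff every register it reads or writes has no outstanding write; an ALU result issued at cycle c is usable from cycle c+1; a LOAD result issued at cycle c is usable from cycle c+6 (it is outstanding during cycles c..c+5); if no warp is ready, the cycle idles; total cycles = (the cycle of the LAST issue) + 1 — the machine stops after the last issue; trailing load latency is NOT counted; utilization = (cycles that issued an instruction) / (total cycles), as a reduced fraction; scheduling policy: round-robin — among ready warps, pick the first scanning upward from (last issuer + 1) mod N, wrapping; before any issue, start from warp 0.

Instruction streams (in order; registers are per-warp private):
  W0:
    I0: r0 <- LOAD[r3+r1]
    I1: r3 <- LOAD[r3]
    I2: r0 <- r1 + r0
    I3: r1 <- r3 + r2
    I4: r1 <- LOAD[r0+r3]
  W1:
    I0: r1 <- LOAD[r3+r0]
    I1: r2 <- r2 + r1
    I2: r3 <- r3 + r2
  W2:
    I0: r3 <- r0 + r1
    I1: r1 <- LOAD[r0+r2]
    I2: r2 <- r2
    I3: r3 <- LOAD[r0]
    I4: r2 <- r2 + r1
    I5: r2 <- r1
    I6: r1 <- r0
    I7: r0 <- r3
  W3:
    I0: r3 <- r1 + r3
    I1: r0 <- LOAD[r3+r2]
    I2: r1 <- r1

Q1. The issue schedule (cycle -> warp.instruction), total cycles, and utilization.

cycle 0: W0.I0
cycle 1: W1.I0
cycle 2: W2.I0
cycle 3: W3.I0
cycle 4: W0.I1
cycle 5: W2.I1
cycle 6: W3.I1
cycle 7: W0.I2
cycle 8: W1.I1
cycle 9: W2.I2
cycle 10: W3.I2
cycle 11: W0.I3
cycle 12: W1.I2
cycle 13: W2.I3
cycle 14: W0.I4
cycle 15: W2.I4
cycle 16: W2.I5
cycle 17: W2.I6
cycle 18: idle
cycle 19: W2.I7

Answer: 20 cycles, utilization 19/20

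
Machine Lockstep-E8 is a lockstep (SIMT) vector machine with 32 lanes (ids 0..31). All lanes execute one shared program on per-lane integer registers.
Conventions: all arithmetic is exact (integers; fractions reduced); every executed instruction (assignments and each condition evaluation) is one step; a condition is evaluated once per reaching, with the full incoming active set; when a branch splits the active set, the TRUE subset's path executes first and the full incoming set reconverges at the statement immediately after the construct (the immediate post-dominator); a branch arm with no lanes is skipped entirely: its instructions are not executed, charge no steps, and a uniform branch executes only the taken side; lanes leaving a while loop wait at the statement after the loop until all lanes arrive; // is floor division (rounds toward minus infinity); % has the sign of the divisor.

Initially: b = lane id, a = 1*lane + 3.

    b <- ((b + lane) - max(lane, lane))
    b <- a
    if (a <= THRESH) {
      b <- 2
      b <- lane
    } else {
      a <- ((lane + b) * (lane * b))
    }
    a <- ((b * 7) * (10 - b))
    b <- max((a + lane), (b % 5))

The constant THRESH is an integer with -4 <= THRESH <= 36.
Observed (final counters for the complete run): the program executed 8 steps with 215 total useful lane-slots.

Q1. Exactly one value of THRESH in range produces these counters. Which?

Answer: THRESH = 25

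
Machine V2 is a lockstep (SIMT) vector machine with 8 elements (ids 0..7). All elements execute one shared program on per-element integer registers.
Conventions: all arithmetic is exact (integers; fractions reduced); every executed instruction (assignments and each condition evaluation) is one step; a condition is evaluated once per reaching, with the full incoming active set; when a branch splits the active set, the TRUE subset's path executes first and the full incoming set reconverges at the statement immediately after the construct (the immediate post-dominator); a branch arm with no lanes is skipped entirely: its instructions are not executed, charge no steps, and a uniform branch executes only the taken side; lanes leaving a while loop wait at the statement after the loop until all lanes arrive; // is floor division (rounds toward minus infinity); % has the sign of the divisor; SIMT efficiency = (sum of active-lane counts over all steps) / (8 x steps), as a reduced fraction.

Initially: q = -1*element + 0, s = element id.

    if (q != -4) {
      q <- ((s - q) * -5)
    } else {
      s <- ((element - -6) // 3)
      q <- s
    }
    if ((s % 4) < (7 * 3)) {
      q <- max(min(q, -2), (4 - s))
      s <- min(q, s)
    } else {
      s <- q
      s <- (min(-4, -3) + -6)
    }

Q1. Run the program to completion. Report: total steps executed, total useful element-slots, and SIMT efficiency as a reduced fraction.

Answer: 7 steps, 41 useful, 41/56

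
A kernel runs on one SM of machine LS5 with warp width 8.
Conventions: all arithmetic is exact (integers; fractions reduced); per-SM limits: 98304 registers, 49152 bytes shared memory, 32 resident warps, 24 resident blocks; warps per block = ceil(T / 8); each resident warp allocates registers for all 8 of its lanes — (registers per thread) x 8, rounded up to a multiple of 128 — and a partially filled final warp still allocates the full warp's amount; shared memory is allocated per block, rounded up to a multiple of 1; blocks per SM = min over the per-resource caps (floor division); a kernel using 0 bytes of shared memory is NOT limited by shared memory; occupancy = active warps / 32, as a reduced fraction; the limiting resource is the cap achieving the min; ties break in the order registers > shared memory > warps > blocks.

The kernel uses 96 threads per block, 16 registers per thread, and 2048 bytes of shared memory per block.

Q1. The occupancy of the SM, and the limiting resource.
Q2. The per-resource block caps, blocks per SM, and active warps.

Answer: occupancy 3/4, limited by warps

registers: 64 blocks
shared memory: 24 blocks
warps: 2 blocks
blocks: 24 blocks

Answer: 2 blocks, 24 active warps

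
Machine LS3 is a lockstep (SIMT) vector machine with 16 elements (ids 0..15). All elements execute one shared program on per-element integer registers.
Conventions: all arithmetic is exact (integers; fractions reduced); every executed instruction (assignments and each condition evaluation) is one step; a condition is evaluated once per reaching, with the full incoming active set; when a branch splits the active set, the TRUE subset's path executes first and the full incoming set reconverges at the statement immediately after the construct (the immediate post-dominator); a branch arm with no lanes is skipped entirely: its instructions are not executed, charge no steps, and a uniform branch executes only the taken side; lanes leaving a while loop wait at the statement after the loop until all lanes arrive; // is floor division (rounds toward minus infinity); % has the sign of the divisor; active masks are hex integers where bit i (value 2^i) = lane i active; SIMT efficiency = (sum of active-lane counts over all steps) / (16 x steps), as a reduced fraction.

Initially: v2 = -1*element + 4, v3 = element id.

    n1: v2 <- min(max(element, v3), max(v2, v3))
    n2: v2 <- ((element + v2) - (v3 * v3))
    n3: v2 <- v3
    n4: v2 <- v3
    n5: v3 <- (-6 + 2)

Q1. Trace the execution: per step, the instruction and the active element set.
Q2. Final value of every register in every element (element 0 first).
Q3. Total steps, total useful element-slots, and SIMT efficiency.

step 0: v2 <- min(max(element, v3), max(v2, v3)) 0xffff
step 1: v2 <- ((element + v2) - (v3 * v3)) 0xffff
step 2: v2 <- v3                     0xffff
step 3: v2 <- v3                     0xffff
step 4: v3 <- (-6 + 2)               0xffff

Answer: 5 steps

v2: 0,1,2,3,4,5,6,7,8,9,10,11,12,13,14,15
v3: -4,-4,-4,-4,-4,-4,-4,-4,-4,-4,-4,-4,-4,-4,-4,-4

steps = 5; useful = 80; efficiency = 80/80 = 1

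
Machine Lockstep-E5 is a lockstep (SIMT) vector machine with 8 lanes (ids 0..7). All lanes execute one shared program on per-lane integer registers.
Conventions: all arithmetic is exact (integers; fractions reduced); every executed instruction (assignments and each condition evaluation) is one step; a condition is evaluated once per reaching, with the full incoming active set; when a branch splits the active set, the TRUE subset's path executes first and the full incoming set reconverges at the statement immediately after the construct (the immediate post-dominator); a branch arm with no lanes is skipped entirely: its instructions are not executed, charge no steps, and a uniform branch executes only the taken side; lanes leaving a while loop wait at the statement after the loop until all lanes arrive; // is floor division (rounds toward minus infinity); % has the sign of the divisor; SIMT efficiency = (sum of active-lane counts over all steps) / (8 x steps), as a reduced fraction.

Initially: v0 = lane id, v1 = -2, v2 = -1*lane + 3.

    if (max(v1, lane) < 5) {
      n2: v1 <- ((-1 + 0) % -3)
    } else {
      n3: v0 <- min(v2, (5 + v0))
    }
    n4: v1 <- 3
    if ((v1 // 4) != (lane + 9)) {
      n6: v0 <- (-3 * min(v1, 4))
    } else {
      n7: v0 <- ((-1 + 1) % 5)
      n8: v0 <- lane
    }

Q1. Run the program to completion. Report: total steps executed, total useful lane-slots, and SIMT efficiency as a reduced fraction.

Answer: 6 steps, 40 useful, 5/6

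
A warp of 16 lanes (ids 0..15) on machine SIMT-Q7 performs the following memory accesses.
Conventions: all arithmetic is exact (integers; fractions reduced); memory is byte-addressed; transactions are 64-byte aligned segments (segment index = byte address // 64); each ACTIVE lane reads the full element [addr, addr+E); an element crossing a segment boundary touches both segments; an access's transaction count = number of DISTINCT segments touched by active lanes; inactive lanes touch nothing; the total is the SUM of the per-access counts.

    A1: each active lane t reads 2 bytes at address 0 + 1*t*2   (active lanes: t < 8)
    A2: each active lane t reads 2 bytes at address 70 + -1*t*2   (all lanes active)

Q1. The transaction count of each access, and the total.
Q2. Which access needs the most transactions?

A1: 1 transaction
A2: 2 transactions

Answer: 1,2; total 3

Answer: A2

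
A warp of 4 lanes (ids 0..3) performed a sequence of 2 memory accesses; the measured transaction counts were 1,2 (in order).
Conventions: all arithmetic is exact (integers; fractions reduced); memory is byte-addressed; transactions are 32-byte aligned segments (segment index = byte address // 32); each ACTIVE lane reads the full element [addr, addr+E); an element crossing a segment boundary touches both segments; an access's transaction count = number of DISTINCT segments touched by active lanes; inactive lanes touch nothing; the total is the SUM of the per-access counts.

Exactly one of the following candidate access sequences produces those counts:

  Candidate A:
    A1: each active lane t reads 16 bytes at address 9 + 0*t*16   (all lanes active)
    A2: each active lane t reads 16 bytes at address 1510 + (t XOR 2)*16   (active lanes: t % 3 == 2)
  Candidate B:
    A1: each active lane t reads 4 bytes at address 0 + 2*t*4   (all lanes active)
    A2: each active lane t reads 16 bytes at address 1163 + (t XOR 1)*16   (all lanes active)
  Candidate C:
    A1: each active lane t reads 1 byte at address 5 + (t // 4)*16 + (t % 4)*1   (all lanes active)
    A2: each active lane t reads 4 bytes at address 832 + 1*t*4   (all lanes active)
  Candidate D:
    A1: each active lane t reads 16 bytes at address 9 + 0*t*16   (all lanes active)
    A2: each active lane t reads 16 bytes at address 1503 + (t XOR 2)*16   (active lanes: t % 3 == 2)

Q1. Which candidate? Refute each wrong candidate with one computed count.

A: A2 gives 1 transaction, not 2
B: A2 gives 3 transactions, not 2
C: A2 gives 1 transaction, not 2
D: all counts match (1,2)

Answer: D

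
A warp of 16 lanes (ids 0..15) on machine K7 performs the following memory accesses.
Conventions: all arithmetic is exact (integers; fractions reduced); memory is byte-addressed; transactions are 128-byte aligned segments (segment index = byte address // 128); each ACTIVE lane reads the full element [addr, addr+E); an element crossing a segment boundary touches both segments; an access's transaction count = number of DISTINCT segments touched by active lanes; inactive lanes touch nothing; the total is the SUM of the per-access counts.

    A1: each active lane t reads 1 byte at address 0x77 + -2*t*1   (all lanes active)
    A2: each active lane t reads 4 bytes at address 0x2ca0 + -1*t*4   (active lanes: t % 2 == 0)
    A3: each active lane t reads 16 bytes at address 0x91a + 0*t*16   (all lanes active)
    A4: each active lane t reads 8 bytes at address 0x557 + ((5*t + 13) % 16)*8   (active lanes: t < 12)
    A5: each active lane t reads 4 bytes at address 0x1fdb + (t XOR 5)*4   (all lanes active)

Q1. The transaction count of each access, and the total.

A1: 1 transaction
A2: 2 transactions
A3: 1 transaction
A4: 2 transactions
A5: 2 transactions

Answer: 1,2,1,2,2; total 8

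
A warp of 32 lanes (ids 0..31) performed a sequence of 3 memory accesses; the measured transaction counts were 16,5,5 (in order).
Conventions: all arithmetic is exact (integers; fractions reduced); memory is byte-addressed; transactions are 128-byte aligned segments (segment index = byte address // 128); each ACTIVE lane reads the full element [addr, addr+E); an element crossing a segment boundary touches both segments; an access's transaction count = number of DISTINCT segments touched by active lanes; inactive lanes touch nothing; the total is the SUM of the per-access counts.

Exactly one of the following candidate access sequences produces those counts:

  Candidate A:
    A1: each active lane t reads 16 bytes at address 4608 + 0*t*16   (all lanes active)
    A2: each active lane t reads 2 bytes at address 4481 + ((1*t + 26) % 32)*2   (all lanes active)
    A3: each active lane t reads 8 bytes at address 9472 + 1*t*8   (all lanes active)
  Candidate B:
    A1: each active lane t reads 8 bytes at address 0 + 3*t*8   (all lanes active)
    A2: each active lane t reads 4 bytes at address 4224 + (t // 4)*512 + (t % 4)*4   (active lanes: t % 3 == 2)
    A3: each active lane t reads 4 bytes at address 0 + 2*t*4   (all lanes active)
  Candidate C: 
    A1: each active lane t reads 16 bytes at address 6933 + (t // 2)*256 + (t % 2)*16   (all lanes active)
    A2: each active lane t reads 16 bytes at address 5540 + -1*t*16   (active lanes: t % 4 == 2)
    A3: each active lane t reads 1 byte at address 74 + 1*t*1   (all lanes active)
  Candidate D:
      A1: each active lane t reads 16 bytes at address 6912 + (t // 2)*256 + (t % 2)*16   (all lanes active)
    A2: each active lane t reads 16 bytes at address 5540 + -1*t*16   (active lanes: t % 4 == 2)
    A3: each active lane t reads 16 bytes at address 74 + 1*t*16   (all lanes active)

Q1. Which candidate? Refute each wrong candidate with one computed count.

A: A1 gives 1 transaction, not 16
B: A1 gives 6 transactions, not 16
C: A3 gives 1 transaction, not 5
D: all counts match (16,5,5)

Answer: D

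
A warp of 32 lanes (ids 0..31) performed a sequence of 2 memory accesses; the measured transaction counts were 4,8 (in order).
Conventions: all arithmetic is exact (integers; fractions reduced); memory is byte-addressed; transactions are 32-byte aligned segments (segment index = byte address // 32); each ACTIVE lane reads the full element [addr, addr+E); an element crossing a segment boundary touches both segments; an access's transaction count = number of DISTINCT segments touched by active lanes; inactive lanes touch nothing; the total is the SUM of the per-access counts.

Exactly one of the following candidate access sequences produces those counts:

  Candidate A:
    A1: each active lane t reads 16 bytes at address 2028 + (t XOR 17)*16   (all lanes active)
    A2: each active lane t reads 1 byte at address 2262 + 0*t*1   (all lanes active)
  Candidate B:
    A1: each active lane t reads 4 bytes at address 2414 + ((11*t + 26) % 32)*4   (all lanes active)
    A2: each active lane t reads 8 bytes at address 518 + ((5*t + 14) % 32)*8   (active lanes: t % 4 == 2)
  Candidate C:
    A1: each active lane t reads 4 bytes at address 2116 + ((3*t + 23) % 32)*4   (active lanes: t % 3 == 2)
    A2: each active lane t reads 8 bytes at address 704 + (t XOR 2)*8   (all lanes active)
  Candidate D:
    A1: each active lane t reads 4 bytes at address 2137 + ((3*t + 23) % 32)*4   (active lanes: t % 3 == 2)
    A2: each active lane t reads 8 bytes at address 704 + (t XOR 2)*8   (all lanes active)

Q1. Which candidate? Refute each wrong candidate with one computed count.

A: A1 gives 17 transactions, not 4
B: A1 gives 5 transactions, not 4
D: A1 gives 5 transactions, not 4
C: all counts match (4,8)

Answer: C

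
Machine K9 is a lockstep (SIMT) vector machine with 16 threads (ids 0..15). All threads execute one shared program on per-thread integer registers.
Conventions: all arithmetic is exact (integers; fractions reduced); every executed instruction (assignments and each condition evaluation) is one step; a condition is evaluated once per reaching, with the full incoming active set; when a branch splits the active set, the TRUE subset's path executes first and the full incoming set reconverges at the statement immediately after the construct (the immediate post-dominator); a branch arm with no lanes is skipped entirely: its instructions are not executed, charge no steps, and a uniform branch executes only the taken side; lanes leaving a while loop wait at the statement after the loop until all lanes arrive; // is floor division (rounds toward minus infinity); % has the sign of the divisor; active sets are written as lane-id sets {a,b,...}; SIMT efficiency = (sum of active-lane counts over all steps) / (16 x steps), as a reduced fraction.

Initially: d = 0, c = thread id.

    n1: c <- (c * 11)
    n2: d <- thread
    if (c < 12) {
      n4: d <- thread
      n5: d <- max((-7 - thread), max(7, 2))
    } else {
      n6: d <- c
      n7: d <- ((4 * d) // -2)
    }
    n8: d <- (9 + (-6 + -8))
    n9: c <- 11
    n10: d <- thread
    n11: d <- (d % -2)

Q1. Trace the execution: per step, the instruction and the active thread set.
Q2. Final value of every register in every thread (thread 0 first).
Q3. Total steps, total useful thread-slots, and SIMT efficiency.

step 0: c <- (c * 11)                {0,1,2,3,4,5,6,7,8,9,10,11,12,13,14,15}
step 1: d <- thread                  {0,1,2,3,4,5,6,7,8,9,10,11,12,13,14,15}
step 2: eval (c < 12)                {0,1,2,3,4,5,6,7,8,9,10,11,12,13,14,15}
step 3: d <- thread                  {0,1}
step 4: d <- max((-7 - thread), max(7, 2)) {0,1}
step 5: d <- c                       {2,3,4,5,6,7,8,9,10,11,12,13,14,15}
step 6: d <- ((4 * d) // -2)         {2,3,4,5,6,7,8,9,10,11,12,13,14,15}
step 7: d <- (9 + (-6 + -8))         {0,1,2,3,4,5,6,7,8,9,10,11,12,13,14,15}
step 8: c <- 11                      {0,1,2,3,4,5,6,7,8,9,10,11,12,13,14,15}
step 9: d <- thread                  {0,1,2,3,4,5,6,7,8,9,10,11,12,13,14,15}
step 10: d <- (d % -2)                {0,1,2,3,4,5,6,7,8,9,10,11,12,13,14,15}

Answer: 11 steps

d: 0,-1,0,-1,0,-1,0,-1,0,-1,0,-1,0,-1,0,-1
c: 11,11,11,11,11,11,11,11,11,11,11,11,11,11,11,11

steps = 11; useful = 144; efficiency = 144/176 = 9/11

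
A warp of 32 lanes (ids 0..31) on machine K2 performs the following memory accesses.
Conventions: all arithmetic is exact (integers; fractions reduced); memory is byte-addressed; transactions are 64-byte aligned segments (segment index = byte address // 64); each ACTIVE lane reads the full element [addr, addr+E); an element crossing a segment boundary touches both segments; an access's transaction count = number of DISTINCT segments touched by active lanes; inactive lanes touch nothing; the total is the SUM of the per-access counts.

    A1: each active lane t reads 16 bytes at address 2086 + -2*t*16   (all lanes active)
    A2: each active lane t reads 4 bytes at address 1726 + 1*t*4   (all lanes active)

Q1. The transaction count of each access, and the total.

A1: 16 transactions
A2: 3 transactions

Answer: 16,3; total 19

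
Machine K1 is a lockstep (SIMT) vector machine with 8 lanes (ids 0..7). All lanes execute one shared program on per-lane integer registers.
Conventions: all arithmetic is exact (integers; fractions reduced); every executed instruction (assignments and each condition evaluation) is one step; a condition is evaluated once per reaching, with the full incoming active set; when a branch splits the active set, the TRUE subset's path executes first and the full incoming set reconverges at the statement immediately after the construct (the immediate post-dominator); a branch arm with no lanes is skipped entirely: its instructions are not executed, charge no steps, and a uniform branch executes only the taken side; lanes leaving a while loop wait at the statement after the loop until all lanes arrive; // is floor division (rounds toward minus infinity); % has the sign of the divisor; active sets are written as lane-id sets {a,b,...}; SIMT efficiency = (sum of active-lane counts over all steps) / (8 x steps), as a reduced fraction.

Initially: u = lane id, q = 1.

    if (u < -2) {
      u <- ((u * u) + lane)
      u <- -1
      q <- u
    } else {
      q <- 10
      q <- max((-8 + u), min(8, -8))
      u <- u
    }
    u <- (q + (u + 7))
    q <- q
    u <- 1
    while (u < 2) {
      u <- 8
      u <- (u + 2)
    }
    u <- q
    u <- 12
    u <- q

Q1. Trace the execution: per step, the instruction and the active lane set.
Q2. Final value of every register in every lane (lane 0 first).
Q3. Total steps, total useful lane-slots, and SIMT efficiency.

step 0: eval (u < -2)                {0,1,2,3,4,5,6,7}
step 1: q <- 10                      {0,1,2,3,4,5,6,7}
step 2: q <- max((-8 + u), min(8, -8)) {0,1,2,3,4,5,6,7}
step 3: u <- u                       {0,1,2,3,4,5,6,7}
step 4: u <- (q + (u + 7))           {0,1,2,3,4,5,6,7}
step 5: q <- q                       {0,1,2,3,4,5,6,7}
step 6: u <- 1                       {0,1,2,3,4,5,6,7}
step 7: eval (u < 2)                 {0,1,2,3,4,5,6,7}
step 8: u <- 8                       {0,1,2,3,4,5,6,7}
step 9: u <- (u + 2)                 {0,1,2,3,4,5,6,7}
step 10: eval (u < 2)                 {0,1,2,3,4,5,6,7}
step 11: u <- q                       {0,1,2,3,4,5,6,7}
step 12: u <- 12                      {0,1,2,3,4,5,6,7}
step 13: u <- q                       {0,1,2,3,4,5,6,7}

Answer: 14 steps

u: -8,-7,-6,-5,-4,-3,-2,-1
q: -8,-7,-6,-5,-4,-3,-2,-1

steps = 14; useful = 112; efficiency = 112/112 = 1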